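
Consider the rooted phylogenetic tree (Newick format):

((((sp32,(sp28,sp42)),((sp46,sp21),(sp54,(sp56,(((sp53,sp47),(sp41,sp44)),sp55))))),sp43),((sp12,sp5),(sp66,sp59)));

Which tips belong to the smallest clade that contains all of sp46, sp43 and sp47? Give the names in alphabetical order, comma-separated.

sp21, sp28, sp32, sp41, sp42, sp43, sp44, sp46, sp47, sp53, sp54, sp55, sp56

Tracing sp46: it sits inside (sp46,sp21).
Tracing sp43: it sits inside (((sp32,(sp28,sp42)),((sp46,sp21),(sp54,(sp56,(((sp53,sp47),(sp41,sp44)),sp55))))),sp43).
Tracing sp47: it sits inside (sp53,sp47).
The smallest clade enclosing all 3 is (((sp32,(sp28,sp42)),((sp46,sp21),(sp54,(sp56,(((sp53,sp47),(sp41,sp44)),sp55))))),sp43); the answer is its 13 terminal taxa in alphabetical order.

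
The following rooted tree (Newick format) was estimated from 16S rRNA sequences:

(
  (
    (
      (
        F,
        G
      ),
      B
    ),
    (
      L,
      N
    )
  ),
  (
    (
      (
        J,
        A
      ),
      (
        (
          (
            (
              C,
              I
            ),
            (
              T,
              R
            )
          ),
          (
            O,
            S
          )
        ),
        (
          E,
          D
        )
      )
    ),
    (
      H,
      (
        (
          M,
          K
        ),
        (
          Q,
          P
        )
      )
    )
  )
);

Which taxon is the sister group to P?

Q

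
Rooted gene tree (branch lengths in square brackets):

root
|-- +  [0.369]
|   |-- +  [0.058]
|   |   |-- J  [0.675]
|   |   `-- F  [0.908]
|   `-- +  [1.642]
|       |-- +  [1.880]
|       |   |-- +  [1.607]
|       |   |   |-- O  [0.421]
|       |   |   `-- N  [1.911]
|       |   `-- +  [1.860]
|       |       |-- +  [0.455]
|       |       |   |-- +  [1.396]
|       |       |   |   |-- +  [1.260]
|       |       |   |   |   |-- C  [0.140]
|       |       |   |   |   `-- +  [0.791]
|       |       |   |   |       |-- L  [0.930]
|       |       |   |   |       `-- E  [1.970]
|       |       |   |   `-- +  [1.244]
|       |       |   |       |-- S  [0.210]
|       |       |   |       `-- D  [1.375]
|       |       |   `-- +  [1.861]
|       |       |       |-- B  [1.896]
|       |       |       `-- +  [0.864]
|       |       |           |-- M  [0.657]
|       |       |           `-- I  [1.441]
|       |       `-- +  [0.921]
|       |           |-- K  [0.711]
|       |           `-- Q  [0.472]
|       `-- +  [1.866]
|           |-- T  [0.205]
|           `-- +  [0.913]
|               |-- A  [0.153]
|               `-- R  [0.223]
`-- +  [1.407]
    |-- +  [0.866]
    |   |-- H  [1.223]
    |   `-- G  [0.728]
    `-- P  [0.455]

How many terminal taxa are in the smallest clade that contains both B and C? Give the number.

8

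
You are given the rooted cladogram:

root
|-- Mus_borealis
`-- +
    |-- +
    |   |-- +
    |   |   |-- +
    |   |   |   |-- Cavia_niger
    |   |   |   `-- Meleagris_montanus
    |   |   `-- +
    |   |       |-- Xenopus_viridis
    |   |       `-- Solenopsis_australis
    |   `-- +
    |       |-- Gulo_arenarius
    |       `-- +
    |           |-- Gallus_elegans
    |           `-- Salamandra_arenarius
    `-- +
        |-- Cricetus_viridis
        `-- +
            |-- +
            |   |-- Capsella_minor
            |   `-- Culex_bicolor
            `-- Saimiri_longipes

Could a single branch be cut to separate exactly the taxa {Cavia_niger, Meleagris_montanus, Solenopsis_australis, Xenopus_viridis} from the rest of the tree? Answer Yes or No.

The most recent common ancestor of these taxa subtends ((Cavia_niger,Meleagris_montanus),(Xenopus_viridis,Solenopsis_australis)).
That clade has exactly 4 tips — every listed taxon and nothing else — so the group is monophyletic.

Yes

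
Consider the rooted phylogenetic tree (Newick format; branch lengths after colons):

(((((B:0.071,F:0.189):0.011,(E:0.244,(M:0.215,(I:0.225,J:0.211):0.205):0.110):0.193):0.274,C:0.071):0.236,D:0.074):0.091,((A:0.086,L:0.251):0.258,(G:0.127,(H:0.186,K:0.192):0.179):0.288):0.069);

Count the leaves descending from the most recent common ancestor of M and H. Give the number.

13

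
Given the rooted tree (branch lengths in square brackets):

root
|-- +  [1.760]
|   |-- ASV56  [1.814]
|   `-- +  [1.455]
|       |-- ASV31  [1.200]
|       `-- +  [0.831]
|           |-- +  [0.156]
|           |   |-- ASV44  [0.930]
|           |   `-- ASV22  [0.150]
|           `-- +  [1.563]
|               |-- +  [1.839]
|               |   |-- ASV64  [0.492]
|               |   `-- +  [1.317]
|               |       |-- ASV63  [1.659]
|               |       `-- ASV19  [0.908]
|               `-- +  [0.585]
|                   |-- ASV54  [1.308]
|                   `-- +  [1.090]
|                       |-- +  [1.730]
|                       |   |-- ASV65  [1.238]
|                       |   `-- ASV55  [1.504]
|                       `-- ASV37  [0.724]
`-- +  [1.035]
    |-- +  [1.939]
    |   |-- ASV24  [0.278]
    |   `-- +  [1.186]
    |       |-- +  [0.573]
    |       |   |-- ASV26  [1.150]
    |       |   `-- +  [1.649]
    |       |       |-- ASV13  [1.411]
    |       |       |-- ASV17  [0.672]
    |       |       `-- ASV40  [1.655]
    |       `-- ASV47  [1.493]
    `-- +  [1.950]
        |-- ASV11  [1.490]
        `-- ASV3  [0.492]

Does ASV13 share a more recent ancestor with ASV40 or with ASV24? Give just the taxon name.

ASV40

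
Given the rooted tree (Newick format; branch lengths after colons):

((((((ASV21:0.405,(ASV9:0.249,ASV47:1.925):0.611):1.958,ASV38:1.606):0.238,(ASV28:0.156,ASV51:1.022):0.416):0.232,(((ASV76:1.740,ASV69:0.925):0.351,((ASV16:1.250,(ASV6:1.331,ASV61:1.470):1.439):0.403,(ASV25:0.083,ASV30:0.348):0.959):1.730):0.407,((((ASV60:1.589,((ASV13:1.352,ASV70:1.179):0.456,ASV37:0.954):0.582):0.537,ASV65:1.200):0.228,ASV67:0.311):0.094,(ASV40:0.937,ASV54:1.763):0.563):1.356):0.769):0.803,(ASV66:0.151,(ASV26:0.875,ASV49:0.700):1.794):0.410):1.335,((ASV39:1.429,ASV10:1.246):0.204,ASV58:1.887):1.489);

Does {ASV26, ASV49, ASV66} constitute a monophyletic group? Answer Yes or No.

Yes

The most recent common ancestor of these taxa subtends (ASV66,(ASV26,ASV49)).
That clade has exactly 3 tips — every listed taxon and nothing else — so the group is monophyletic.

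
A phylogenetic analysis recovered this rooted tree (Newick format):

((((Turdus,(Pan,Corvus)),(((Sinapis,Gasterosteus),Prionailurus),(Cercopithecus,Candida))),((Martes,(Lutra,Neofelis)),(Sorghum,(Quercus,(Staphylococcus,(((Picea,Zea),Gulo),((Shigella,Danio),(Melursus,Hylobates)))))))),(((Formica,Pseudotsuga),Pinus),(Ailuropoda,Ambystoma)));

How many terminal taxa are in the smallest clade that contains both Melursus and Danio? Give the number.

4

The MRCA of Melursus and Danio is the node subtending ((Shigella,Danio),(Melursus,Hylobates)).
That clade contains 4 terminal taxa: Danio, Hylobates, Melursus, Shigella.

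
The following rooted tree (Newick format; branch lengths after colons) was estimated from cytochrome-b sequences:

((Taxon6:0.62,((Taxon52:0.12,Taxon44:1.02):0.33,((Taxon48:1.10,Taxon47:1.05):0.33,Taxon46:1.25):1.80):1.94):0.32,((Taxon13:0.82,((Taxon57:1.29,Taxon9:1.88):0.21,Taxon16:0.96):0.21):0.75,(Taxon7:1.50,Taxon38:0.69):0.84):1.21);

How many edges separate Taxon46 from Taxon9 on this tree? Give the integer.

The MRCA of Taxon46 and Taxon9 is the root of the tree.
From Taxon46 up to that node: 4 branches. From Taxon9 up to the same node: 5 branches. Total: 4 + 5 = 9.

9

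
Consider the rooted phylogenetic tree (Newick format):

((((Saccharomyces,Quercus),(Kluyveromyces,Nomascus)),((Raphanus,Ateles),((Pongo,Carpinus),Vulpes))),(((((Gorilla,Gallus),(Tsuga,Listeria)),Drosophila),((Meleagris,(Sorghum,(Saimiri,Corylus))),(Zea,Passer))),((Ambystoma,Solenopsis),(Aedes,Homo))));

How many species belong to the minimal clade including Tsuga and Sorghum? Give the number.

11

The MRCA of Tsuga and Sorghum is the node subtending ((((Gorilla,Gallus),(Tsuga,Listeria)),Drosophila),((Meleagris,(Sorghum,(Saimiri,Corylus))),(Zea,Passer))).
That clade contains 11 terminal taxa: Corylus, Drosophila, Gallus, Gorilla, Listeria, Meleagris, Passer, Saimiri, Sorghum, Tsuga, Zea.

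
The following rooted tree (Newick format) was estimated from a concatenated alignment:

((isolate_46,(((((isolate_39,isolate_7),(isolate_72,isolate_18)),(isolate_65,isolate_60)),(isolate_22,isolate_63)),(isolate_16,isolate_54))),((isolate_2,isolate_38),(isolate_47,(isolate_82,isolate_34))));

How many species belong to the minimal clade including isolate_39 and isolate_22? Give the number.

The MRCA of isolate_39 and isolate_22 is the node subtending ((((isolate_39,isolate_7),(isolate_72,isolate_18)),(isolate_65,isolate_60)),(isolate_22,isolate_63)).
That clade contains 8 terminal taxa: isolate_18, isolate_22, isolate_39, isolate_60, isolate_63, isolate_65, isolate_7, isolate_72.

8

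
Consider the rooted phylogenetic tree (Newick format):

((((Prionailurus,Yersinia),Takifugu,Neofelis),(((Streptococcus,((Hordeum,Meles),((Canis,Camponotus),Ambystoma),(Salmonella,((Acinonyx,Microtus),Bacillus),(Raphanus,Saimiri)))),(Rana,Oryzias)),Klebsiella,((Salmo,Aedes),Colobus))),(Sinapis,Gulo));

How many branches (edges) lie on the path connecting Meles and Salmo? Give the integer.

The MRCA of Meles and Salmo is the node subtending (((Streptococcus,((Hordeum,Meles),((Canis,Camponotus),Ambystoma),(Salmonella,((Acinonyx,Microtus),Bacillus),(Raphanus,Saimiri)))),(Rana,Oryzias)),Klebsiella,((Salmo,Aedes),Colobus)).
From Meles up to that node: 5 branches. From Salmo up to the same node: 3 branches. Total: 5 + 3 = 8.

8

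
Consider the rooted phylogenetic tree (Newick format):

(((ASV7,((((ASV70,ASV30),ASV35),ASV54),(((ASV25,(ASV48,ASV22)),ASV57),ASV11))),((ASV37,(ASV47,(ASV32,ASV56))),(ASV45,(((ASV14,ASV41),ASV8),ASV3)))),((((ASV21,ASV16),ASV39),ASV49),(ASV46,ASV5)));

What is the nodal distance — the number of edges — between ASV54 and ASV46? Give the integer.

The MRCA of ASV54 and ASV46 is the root of the tree.
From ASV54 up to that node: 5 branches. From ASV46 up to the same node: 3 branches. Total: 5 + 3 = 8.

8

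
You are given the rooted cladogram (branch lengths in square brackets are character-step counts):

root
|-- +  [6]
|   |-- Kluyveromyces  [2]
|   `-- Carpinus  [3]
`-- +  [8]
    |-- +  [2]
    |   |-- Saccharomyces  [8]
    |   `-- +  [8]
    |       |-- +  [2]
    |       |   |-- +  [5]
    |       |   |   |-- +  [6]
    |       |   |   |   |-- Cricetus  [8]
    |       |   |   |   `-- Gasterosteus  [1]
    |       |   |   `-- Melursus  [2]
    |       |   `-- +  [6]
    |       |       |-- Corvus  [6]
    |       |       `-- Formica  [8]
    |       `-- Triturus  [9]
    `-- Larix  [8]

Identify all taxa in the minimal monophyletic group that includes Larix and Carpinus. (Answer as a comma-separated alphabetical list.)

Tracing Larix: it sits inside ((Saccharomyces,((((Cricetus,Gasterosteus),Melursus),(Corvus,Formica)),Triturus)),Larix).
Tracing Carpinus: it sits inside (Kluyveromyces,Carpinus).
The smallest clade enclosing both is the whole tree (their MRCA is the root), so the answer is all 10 tips in alphabetical order.

Carpinus, Corvus, Cricetus, Formica, Gasterosteus, Kluyveromyces, Larix, Melursus, Saccharomyces, Triturus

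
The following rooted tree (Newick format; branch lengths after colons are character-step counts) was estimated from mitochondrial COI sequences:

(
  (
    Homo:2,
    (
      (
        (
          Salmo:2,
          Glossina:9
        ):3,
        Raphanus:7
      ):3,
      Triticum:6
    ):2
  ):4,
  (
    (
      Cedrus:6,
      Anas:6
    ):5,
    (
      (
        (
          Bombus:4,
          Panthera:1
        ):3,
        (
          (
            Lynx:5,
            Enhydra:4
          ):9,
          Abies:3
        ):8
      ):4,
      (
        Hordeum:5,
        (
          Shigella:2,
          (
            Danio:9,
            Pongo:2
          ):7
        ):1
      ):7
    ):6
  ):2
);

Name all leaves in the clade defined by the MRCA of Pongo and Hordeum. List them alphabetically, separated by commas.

Tracing Pongo: it sits inside (Danio,Pongo).
Tracing Hordeum: it sits inside (Hordeum,(Shigella,(Danio,Pongo))).
The smallest clade enclosing both is (Hordeum,(Shigella,(Danio,Pongo))); the answer is its 4 terminal taxa in alphabetical order.

Danio, Hordeum, Pongo, Shigella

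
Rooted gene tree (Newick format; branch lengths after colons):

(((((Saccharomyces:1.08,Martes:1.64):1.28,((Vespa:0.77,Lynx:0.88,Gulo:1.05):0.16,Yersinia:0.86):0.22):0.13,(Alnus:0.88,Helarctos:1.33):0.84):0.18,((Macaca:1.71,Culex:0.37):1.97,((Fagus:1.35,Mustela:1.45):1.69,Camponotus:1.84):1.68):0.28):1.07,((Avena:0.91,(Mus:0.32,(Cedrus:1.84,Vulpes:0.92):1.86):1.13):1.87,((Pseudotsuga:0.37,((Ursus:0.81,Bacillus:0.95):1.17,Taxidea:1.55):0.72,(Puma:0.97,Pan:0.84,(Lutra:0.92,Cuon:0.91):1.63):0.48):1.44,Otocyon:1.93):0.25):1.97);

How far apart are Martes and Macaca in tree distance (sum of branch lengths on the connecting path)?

The path runs Martes → … → MRCA → … → Macaca; the MRCA is the node subtending ((((Saccharomyces,Martes),((Vespa,Lynx,Gulo),Yersinia)),(Alnus,Helarctos)),((Macaca,Culex),((Fagus,Mustela),Camponotus))).
Branch lengths along that path: 1.64 + 1.28 + 0.13 + 0.18 + 0.28 + 1.97 + 1.71 = 7.19.

7.19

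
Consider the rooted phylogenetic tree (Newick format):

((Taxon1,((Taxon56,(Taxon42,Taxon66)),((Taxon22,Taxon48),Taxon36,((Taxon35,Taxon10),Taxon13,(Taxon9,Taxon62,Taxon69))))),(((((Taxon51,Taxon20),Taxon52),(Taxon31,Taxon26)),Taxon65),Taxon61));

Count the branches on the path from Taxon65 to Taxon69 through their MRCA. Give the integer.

9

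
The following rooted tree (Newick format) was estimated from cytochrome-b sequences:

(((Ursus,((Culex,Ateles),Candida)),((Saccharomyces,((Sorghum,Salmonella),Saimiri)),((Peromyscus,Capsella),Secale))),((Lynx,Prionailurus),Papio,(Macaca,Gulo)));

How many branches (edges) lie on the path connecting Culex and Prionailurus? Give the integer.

8

The MRCA of Culex and Prionailurus is the root of the tree.
From Culex up to that node: 5 branches. From Prionailurus up to the same node: 3 branches. Total: 5 + 3 = 8.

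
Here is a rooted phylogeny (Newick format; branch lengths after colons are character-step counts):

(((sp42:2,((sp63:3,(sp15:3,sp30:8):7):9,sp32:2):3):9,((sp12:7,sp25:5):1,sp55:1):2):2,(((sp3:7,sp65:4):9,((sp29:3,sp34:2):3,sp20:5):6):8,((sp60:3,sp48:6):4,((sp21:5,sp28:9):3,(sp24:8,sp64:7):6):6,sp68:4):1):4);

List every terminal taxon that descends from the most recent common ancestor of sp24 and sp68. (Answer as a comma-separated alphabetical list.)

sp21, sp24, sp28, sp48, sp60, sp64, sp68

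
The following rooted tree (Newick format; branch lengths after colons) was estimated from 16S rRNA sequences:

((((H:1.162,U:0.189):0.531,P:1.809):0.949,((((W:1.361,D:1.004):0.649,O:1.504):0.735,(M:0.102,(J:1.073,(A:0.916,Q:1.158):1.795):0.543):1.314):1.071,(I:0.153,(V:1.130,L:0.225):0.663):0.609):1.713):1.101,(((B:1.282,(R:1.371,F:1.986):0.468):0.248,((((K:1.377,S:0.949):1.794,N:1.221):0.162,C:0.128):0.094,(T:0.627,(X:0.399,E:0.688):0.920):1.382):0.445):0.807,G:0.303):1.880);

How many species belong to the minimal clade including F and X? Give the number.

The MRCA of F and X is the node subtending ((B,(R,F)),((((K,S),N),C),(T,(X,E)))).
That clade contains 10 terminal taxa: B, C, E, F, K, N, R, S, T, X.

10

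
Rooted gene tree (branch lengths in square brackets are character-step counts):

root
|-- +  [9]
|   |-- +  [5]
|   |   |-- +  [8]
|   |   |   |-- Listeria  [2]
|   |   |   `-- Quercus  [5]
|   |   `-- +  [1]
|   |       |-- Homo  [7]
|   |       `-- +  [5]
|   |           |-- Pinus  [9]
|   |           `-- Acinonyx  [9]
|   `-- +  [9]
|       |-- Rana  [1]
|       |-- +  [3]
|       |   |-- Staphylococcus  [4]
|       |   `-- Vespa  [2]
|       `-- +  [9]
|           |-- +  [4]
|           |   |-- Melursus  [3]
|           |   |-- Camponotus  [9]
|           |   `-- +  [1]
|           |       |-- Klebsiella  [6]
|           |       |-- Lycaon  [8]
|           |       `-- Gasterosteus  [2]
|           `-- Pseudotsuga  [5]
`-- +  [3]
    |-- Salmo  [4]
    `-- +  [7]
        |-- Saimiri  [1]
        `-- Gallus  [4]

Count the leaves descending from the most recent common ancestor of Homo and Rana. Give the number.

14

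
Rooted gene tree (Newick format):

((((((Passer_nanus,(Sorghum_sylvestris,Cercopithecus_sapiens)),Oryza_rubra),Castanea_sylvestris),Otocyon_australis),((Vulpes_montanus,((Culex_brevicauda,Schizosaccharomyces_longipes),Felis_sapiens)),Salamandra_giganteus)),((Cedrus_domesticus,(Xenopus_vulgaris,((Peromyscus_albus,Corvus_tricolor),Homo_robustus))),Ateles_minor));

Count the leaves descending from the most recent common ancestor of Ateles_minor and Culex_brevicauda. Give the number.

17

The MRCA of Ateles_minor and Culex_brevicauda is the root, so the clade is the entire tree.
That clade contains 17 terminal taxa: Ateles_minor, Castanea_sylvestris, Cedrus_domesticus, Cercopithecus_sapiens, Corvus_tricolor, Culex_brevicauda, Felis_sapiens, Homo_robustus, Oryza_rubra, Otocyon_australis, Passer_nanus, Peromyscus_albus, Salamandra_giganteus, Schizosaccharomyces_longipes, Sorghum_sylvestris, Vulpes_montanus, Xenopus_vulgaris.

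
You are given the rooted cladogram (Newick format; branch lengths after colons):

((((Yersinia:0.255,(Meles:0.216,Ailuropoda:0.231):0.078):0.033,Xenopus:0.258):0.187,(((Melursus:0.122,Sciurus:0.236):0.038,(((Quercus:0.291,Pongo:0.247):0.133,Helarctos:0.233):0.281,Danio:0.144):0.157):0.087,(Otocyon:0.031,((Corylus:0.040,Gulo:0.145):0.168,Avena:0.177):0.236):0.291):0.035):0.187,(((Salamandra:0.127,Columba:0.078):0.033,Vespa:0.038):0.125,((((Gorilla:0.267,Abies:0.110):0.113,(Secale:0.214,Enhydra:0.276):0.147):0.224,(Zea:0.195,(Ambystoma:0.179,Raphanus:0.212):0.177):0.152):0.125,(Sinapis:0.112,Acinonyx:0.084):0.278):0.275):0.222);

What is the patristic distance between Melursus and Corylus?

0.982

The path runs Melursus → … → MRCA → … → Corylus; the MRCA is the node subtending (((Melursus,Sciurus),(((Quercus,Pongo),Helarctos),Danio)),(Otocyon,((Corylus,Gulo),Avena))).
Branch lengths along that path: 0.122 + 0.038 + 0.087 + 0.291 + 0.236 + 0.168 + 0.040 = 0.982.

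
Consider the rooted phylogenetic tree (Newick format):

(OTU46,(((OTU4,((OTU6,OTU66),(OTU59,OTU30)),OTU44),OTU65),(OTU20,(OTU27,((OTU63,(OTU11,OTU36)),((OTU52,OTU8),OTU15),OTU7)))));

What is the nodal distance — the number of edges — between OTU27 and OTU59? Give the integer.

8

The MRCA of OTU27 and OTU59 is the node subtending (((OTU4,((OTU6,OTU66),(OTU59,OTU30)),OTU44),OTU65),(OTU20,(OTU27,((OTU63,(OTU11,OTU36)),((OTU52,OTU8),OTU15),OTU7)))).
From OTU27 up to that node: 3 branches. From OTU59 up to the same node: 5 branches. Total: 3 + 5 = 8.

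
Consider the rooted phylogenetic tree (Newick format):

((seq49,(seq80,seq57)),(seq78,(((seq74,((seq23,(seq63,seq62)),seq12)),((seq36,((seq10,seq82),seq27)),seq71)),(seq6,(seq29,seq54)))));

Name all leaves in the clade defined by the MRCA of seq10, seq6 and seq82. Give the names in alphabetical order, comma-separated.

seq10, seq12, seq23, seq27, seq29, seq36, seq54, seq6, seq62, seq63, seq71, seq74, seq82

Tracing seq10: it sits inside (seq10,seq82).
Tracing seq6: it sits inside (seq6,(seq29,seq54)).
Tracing seq82: it sits inside (seq10,seq82).
The smallest clade enclosing all 3 is (((seq74,((seq23,(seq63,seq62)),seq12)),((seq36,((seq10,seq82),seq27)),seq71)),(seq6,(seq29,seq54))); the answer is its 13 terminal taxa in alphabetical order.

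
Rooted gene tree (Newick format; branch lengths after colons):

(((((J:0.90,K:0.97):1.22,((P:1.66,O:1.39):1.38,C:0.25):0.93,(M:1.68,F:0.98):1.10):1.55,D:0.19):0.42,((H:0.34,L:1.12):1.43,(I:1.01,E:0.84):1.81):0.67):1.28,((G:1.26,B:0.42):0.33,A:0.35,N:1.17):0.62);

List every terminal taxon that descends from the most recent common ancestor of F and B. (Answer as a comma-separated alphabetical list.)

Tracing F: it sits inside (M,F).
Tracing B: it sits inside (G,B).
The smallest clade enclosing both is the whole tree (their MRCA is the root), so the answer is all 16 tips in alphabetical order.

A, B, C, D, E, F, G, H, I, J, K, L, M, N, O, P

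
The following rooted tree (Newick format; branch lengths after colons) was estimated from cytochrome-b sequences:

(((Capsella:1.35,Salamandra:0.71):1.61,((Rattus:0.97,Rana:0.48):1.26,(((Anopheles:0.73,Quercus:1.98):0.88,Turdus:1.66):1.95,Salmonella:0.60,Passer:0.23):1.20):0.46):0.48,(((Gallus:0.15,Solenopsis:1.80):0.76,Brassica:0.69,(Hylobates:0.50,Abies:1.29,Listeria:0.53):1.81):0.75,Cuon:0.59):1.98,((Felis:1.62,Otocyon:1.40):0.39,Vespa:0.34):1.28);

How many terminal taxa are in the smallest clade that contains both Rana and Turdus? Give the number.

The MRCA of Rana and Turdus is the node subtending ((Rattus,Rana),(((Anopheles,Quercus),Turdus),Salmonella,Passer)).
That clade contains 7 terminal taxa: Anopheles, Passer, Quercus, Rana, Rattus, Salmonella, Turdus.

7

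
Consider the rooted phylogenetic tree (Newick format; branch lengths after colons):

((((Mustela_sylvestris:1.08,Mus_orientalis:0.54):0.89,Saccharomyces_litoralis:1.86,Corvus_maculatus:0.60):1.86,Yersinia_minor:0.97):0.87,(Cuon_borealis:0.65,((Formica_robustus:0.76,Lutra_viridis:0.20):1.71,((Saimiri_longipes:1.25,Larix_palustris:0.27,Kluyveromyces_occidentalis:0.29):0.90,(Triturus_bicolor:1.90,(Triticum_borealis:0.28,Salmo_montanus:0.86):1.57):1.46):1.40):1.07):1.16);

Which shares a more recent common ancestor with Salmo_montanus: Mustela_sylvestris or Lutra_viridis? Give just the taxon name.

Lutra_viridis

The MRCA of Salmo_montanus and Lutra_viridis subtends ((Formica_robustus,Lutra_viridis),((Saimiri_longipes,Larix_palustris,Kluyveromyces_occidentalis),(Triturus_bicolor,(Triticum_borealis,Salmo_montanus)))) (8 taxa).
The MRCA of Salmo_montanus and Mustela_sylvestris is the root, subtending the entire tree (14 taxa).
The first is nested inside the second, so Salmo_montanus shares a more recent common ancestor with Lutra_viridis.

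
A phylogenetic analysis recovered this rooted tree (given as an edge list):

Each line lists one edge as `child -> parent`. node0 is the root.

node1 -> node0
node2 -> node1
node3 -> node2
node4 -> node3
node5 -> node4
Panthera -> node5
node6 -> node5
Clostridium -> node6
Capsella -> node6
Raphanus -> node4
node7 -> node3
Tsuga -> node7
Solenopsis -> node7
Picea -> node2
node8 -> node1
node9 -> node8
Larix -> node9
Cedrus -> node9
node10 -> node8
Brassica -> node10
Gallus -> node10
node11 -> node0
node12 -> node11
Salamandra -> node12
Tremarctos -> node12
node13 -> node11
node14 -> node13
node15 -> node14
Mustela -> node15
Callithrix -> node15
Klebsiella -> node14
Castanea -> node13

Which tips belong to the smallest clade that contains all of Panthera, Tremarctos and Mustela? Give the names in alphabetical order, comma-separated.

Tracing Panthera: it sits inside (Panthera,(Clostridium,Capsella)).
Tracing Tremarctos: it sits inside (Salamandra,Tremarctos).
Tracing Mustela: it sits inside (Mustela,Callithrix).
The smallest clade enclosing all 3 is the whole tree (their MRCA is the root), so the answer is all 17 tips in alphabetical order.

Brassica, Callithrix, Capsella, Castanea, Cedrus, Clostridium, Gallus, Klebsiella, Larix, Mustela, Panthera, Picea, Raphanus, Salamandra, Solenopsis, Tremarctos, Tsuga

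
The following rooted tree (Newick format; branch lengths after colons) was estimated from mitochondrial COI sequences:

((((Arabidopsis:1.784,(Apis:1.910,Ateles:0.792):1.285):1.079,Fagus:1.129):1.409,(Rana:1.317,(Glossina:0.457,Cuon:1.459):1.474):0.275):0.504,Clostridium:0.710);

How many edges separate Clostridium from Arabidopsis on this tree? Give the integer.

5

The MRCA of Clostridium and Arabidopsis is the root of the tree.
From Clostridium up to that node: 1 branch. From Arabidopsis up to the same node: 4 branches. Total: 1 + 4 = 5.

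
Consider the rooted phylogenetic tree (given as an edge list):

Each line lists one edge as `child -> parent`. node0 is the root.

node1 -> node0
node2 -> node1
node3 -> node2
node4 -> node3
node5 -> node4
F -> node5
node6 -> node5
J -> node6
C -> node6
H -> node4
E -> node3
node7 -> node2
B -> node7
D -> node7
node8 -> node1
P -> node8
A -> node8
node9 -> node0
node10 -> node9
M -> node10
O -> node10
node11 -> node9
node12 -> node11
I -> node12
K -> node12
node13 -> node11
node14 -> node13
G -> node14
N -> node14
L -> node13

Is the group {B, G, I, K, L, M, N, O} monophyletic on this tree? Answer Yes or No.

The MRCA of the listed taxa is the root, so the smallest clade containing them is the whole tree.
That clade also contains A, C, D, E, F, H, J, P, which are not in the proposed group, so the group is not monophyletic.

No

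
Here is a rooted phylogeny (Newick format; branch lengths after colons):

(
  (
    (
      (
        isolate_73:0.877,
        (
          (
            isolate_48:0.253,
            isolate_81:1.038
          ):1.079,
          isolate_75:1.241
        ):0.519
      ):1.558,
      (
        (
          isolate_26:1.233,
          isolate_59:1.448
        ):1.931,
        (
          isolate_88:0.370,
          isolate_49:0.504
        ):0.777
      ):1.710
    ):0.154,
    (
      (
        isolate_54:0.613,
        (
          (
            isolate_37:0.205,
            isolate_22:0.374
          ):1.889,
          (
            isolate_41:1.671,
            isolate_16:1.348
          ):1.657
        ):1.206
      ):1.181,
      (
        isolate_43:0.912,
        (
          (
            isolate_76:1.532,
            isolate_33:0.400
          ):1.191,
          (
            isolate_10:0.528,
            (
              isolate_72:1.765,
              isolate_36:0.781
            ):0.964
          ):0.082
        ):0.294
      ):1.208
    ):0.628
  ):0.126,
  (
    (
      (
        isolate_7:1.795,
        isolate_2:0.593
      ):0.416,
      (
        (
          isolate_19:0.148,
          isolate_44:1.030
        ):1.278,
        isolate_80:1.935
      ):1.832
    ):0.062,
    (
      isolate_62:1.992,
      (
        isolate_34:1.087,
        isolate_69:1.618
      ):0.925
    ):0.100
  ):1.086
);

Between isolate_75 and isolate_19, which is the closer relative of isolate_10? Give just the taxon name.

isolate_75

The MRCA of isolate_10 and isolate_75 subtends (((isolate_73,((isolate_48,isolate_81),isolate_75)),((isolate_26,isolate_59),(isolate_88,isolate_49))),((isolate_54,((isolate_37,isolate_22),(isolate_41,isolate_16))),(isolate_43,((isolate_76,isolate_33),(isolate_10,(isolate_72,isolate_36)))))) (19 taxa).
The MRCA of isolate_10 and isolate_19 is the root, subtending the entire tree (27 taxa).
The first is nested inside the second, so isolate_10 shares a more recent common ancestor with isolate_75.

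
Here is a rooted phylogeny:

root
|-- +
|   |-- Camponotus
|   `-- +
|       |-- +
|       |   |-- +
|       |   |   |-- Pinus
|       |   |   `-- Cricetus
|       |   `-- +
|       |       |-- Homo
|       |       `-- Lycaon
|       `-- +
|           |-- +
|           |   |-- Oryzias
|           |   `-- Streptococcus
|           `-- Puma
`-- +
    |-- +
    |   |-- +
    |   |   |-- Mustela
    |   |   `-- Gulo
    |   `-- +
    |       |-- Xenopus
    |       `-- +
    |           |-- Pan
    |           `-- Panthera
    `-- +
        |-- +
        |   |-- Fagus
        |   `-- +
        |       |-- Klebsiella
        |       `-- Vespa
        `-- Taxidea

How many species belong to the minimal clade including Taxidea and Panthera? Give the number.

9

The MRCA of Taxidea and Panthera is the node subtending (((Mustela,Gulo),(Xenopus,(Pan,Panthera))),((Fagus,(Klebsiella,Vespa)),Taxidea)).
That clade contains 9 terminal taxa: Fagus, Gulo, Klebsiella, Mustela, Pan, Panthera, Taxidea, Vespa, Xenopus.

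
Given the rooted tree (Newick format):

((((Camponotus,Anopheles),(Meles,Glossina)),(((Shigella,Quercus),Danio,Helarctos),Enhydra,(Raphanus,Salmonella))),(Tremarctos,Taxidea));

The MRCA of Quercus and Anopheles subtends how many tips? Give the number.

11

The MRCA of Quercus and Anopheles is the node subtending (((Camponotus,Anopheles),(Meles,Glossina)),(((Shigella,Quercus),Danio,Helarctos),Enhydra,(Raphanus,Salmonella))).
That clade contains 11 terminal taxa: Anopheles, Camponotus, Danio, Enhydra, Glossina, Helarctos, Meles, Quercus, Raphanus, Salmonella, Shigella.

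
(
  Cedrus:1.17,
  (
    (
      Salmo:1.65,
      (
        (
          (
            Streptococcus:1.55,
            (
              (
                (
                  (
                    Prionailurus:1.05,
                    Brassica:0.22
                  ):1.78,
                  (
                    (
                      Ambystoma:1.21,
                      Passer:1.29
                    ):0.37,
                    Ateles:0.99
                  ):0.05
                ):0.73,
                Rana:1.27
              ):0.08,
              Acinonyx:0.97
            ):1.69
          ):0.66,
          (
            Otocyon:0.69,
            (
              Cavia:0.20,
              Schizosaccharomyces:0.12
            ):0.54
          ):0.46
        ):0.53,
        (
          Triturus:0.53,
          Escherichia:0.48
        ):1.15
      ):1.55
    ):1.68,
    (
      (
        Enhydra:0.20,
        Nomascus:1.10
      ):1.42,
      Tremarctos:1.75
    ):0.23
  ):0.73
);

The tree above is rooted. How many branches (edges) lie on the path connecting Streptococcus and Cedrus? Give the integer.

7

The MRCA of Streptococcus and Cedrus is the root of the tree.
From Streptococcus up to that node: 6 branches. From Cedrus up to the same node: 1 branch. Total: 6 + 1 = 7.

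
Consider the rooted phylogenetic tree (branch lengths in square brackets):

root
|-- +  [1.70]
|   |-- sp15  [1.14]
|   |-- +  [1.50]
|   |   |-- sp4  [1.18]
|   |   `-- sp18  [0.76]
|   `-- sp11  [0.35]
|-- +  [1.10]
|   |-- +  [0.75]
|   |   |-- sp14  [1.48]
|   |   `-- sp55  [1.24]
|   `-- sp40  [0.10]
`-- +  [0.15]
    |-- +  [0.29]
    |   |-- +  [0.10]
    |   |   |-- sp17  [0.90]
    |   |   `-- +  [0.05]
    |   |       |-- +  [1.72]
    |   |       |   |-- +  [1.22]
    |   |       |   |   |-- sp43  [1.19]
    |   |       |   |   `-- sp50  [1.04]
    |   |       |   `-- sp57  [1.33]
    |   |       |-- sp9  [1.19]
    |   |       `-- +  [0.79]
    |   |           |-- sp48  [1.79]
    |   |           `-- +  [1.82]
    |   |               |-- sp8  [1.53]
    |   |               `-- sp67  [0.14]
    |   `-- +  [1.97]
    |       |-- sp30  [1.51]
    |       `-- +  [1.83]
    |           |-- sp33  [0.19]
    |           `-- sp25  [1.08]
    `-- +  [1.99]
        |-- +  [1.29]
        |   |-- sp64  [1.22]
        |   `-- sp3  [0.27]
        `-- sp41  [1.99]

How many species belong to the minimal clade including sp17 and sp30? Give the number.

The MRCA of sp17 and sp30 is the node subtending ((sp17,(((sp43,sp50),sp57),sp9,(sp48,(sp8,sp67)))),(sp30,(sp33,sp25))).
That clade contains 11 terminal taxa: sp17, sp25, sp30, sp33, sp43, sp48, sp50, sp57, sp67, sp8, sp9.

11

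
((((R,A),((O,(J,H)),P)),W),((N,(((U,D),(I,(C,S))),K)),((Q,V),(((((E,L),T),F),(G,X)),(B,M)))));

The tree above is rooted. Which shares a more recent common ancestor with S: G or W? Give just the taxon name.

The MRCA of S and G subtends ((N,(((U,D),(I,(C,S))),K)),((Q,V),(((((E,L),T),F),(G,X)),(B,M)))) (17 taxa).
The MRCA of S and W is the root, subtending the entire tree (24 taxa).
The first is nested inside the second, so S shares a more recent common ancestor with G.

G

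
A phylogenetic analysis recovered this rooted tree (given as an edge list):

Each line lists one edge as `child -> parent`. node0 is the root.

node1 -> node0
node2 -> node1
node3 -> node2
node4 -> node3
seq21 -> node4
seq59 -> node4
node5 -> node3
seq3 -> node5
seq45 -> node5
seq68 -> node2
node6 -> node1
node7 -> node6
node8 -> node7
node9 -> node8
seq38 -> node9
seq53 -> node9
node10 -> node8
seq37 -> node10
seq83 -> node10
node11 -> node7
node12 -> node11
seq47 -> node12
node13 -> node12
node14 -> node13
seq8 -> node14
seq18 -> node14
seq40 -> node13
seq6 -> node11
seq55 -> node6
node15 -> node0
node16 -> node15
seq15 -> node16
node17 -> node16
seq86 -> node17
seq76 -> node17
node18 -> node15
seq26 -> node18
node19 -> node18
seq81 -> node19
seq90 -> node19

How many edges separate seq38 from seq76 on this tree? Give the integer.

10

The MRCA of seq38 and seq76 is the root of the tree.
From seq38 up to that node: 6 branches. From seq76 up to the same node: 4 branches. Total: 6 + 4 = 10.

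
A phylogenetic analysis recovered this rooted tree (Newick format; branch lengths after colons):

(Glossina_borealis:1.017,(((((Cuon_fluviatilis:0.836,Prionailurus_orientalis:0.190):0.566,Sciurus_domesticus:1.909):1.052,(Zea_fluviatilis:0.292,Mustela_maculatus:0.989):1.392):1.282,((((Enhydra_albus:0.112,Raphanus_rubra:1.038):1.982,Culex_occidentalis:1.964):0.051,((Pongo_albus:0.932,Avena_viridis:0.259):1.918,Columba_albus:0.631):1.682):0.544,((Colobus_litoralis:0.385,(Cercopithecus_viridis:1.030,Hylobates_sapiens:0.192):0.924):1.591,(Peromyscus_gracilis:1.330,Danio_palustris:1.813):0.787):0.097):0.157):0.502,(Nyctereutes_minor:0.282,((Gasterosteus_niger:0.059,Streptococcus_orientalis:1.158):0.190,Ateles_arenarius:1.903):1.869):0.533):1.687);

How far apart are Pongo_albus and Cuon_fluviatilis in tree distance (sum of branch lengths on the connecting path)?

The path runs Pongo_albus → … → MRCA → … → Cuon_fluviatilis; the MRCA is the node subtending ((((Cuon_fluviatilis,Prionailurus_orientalis),Sciurus_domesticus),(Zea_fluviatilis,Mustela_maculatus)),((((Enhydra_albus,Raphanus_rubra),Culex_occidentalis),((Pongo_albus,Avena_viridis),Columba_albus)),((Colobus_litoralis,(Cercopithecus_viridis,Hylobates_sapiens)),(Peromyscus_gracilis,Danio_palustris)))).
Branch lengths along that path: 0.932 + 1.918 + 1.682 + 0.544 + 0.157 + 1.282 + 1.052 + 0.566 + 0.836 = 8.969.

8.969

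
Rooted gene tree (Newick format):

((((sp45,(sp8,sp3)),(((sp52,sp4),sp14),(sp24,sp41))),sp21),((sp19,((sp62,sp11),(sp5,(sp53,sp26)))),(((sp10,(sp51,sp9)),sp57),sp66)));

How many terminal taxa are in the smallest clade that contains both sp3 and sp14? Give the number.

8

The MRCA of sp3 and sp14 is the node subtending ((sp45,(sp8,sp3)),(((sp52,sp4),sp14),(sp24,sp41))).
That clade contains 8 terminal taxa: sp14, sp24, sp3, sp4, sp41, sp45, sp52, sp8.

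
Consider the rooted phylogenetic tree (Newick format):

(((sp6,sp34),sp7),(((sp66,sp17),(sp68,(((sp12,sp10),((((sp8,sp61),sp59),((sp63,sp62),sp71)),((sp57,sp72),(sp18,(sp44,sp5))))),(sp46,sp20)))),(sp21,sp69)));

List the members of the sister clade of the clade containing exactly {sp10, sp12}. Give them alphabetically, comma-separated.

The clade containing exactly {sp10, sp12} attaches to the tree at the node subtending ((sp12,sp10),((((sp8,sp61),sp59),((sp63,sp62),sp71)),((sp57,sp72),(sp18,(sp44,sp5))))).
The other lineage descending from that same node — the sister group — is ((((sp8,sp61),sp59),((sp63,sp62),sp71)),((sp57,sp72),(sp18,(sp44,sp5)))); its 11 tips in alphabetical order are the answer.

sp18, sp44, sp5, sp57, sp59, sp61, sp62, sp63, sp71, sp72, sp8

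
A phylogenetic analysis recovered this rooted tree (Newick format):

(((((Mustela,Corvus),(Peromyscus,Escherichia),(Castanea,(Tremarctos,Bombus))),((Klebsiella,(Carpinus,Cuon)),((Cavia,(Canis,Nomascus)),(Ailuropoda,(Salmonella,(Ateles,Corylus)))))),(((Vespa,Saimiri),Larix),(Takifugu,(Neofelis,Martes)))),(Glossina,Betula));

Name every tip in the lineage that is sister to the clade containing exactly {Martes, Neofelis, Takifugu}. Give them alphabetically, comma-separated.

Larix, Saimiri, Vespa

The clade containing exactly {Martes, Neofelis, Takifugu} attaches to the tree at the node subtending (((Vespa,Saimiri),Larix),(Takifugu,(Neofelis,Martes))).
The other lineage descending from that same node — the sister group — is ((Vespa,Saimiri),Larix); its 3 tips in alphabetical order are the answer.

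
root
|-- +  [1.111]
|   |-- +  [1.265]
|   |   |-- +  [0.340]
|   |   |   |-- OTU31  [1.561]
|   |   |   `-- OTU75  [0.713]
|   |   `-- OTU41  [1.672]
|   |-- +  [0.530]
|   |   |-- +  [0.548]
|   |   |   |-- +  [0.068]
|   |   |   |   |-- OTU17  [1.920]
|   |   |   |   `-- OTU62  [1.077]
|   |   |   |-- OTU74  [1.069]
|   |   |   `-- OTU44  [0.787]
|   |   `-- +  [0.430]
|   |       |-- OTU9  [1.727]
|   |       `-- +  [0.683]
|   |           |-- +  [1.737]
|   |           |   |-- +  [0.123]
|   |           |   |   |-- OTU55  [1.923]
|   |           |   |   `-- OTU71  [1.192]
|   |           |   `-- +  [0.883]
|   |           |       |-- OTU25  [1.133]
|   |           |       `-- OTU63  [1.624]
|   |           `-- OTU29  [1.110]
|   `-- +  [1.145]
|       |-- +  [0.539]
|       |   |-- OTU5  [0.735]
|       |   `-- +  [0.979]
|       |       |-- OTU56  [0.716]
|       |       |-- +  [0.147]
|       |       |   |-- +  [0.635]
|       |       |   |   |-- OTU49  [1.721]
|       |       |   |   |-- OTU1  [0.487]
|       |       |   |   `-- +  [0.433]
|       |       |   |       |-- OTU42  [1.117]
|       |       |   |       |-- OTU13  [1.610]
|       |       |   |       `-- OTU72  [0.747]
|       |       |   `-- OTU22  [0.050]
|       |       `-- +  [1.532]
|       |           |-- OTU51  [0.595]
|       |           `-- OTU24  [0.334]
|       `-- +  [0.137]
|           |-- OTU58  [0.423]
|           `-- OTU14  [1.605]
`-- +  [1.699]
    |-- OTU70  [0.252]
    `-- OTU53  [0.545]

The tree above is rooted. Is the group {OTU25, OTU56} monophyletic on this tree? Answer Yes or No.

The MRCA of the listed taxa subtends (((OTU31,OTU75),OTU41),(((OTU17,OTU62),OTU74,OTU44),(OTU9,(((OTU55,OTU71),(OTU25,OTU63)),OTU29))),((OTU5,(OTU56,((OTU49,OTU1,(OTU42,OTU13,OTU72)),OTU22),(OTU51,OTU24))),(OTU58,OTU14))).
That clade also contains OTU1, OTU13, OTU14, OTU17, OTU22, OTU24, OTU29, OTU31, OTU41, OTU42, OTU44, OTU49, OTU5, OTU51, OTU55, OTU58, OTU62, OTU63, OTU71, OTU72, OTU74, OTU75, OTU9, which are not in the proposed group, so the group is not monophyletic.

No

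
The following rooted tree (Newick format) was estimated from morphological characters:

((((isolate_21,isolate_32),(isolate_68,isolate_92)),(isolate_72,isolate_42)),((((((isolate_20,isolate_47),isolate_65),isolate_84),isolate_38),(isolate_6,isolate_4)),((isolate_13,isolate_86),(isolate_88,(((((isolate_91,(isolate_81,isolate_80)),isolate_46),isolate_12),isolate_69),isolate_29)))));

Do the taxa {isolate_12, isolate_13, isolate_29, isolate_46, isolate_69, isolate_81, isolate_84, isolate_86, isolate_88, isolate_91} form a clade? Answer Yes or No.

The MRCA of the listed taxa subtends ((((((isolate_20,isolate_47),isolate_65),isolate_84),isolate_38),(isolate_6,isolate_4)),((isolate_13,isolate_86),(isolate_88,(((((isolate_91,(isolate_81,isolate_80)),isolate_46),isolate_12),isolate_69),isolate_29)))).
That clade also contains isolate_20, isolate_38, isolate_4, isolate_47, isolate_6, isolate_65, isolate_80, which are not in the proposed group, so the group is not monophyletic.

No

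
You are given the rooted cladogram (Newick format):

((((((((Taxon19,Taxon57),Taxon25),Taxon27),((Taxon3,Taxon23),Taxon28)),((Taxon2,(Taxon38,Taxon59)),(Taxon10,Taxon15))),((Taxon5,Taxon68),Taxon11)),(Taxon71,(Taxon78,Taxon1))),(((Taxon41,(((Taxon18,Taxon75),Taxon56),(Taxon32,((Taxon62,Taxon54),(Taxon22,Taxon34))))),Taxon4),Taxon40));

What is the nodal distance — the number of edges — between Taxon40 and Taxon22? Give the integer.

The MRCA of Taxon40 and Taxon22 is the node subtending (((Taxon41,(((Taxon18,Taxon75),Taxon56),(Taxon32,((Taxon62,Taxon54),(Taxon22,Taxon34))))),Taxon4),Taxon40).
From Taxon40 up to that node: 1 branch. From Taxon22 up to the same node: 7 branches. Total: 1 + 7 = 8.

8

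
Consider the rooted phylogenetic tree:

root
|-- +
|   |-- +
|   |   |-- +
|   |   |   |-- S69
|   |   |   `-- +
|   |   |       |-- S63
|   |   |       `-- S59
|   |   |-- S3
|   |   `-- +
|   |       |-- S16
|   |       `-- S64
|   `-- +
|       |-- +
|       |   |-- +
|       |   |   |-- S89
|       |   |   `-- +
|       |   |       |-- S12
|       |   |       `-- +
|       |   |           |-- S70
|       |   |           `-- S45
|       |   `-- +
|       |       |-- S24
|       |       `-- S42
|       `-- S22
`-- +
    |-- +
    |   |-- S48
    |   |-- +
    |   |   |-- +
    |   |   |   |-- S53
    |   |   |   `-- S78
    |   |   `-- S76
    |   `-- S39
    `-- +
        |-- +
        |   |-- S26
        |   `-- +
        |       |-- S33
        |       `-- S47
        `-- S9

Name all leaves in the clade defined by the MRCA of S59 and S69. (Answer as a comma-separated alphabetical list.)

S59, S63, S69

Tracing S59: it sits inside (S63,S59).
Tracing S69: it sits inside (S69,(S63,S59)).
The smallest clade enclosing both is (S69,(S63,S59)); the answer is its 3 terminal taxa in alphabetical order.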